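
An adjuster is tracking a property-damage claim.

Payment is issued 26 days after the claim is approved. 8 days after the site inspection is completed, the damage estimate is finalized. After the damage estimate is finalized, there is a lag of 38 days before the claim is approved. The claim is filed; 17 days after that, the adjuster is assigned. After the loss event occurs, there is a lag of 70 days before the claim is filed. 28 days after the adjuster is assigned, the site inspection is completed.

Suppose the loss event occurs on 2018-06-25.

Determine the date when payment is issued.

The loss event occurs: Jun 25, 2018.
The claim is filed: Jun 25, 2018 + 70 days = Sep 3, 2018.
The adjuster is assigned: Sep 3, 2018 + 17 days = Sep 20, 2018.
The site inspection is completed: Sep 20, 2018 + 28 days = Oct 18, 2018.
The damage estimate is finalized: Oct 18, 2018 + 8 days = Oct 26, 2018.
The claim is approved: Oct 26, 2018 + 38 days = Dec 3, 2018.
Payment is issued: Dec 3, 2018 + 26 days = Dec 29, 2018.

2018-12-29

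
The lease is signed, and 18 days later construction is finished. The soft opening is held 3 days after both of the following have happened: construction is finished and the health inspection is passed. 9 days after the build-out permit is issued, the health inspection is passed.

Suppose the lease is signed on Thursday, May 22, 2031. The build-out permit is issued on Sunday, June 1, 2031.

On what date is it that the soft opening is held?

The lease is signed: May 22, 2031.
Construction is finished: May 22, 2031 + 18 days = Jun 9, 2031.
The build-out permit is issued: Jun 1, 2031.
The health inspection is passed: Jun 1, 2031 + 9 days = Jun 10, 2031.
Both prerequisites met — construction is finished (Jun 9, 2031), the health inspection is passed (Jun 10, 2031); the later is Jun 10, 2031.
The soft opening is held: Jun 10, 2031 + 3 days = Jun 13, 2031.

Friday, June 13, 2031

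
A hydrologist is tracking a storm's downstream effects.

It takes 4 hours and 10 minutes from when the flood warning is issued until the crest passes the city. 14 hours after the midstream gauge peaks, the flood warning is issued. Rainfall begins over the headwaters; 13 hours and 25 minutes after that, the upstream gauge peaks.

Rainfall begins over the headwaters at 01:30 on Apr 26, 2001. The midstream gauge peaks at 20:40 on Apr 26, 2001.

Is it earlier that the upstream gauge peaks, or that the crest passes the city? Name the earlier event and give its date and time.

The upstream gauge peaks — 14:55 on Apr 26, 2001

Rainfall begins over the headwaters: 01:30 Apr 26, 2001.
The upstream gauge peaks: 01:30 Apr 26, 2001 + 13h25m = 14:55 Apr 26, 2001.
The midstream gauge peaks: 20:40 Apr 26, 2001.
The flood warning is issued: 20:40 Apr 26, 2001 + 14h = 10:40 Apr 27, 2001.
The crest passes the city: 10:40 Apr 27, 2001 + 4h10m = 14:50 Apr 27, 2001.
Comparing: the upstream gauge peaks at 14:55 Apr 26, 2001 vs the crest passes the city at 14:50 Apr 27, 2001. Earlier: the upstream gauge peaks.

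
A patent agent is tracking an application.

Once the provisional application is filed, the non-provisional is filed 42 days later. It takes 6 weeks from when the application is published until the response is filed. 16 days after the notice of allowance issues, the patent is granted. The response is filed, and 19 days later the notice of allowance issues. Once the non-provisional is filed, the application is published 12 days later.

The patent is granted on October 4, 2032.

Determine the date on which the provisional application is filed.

May 26, 2032

The patent is granted: Oct 4, 2032.
The notice of allowance issues: Oct 4, 2032 − 16 days = Sep 18, 2032.
The response is filed: Sep 18, 2032 − 19 days = Aug 30, 2032.
The application is published: Aug 30, 2032 − 6 weeks = Jul 19, 2032.
The non-provisional is filed: Jul 19, 2032 − 12 days = Jul 7, 2032.
The provisional application is filed: Jul 7, 2032 − 42 days = May 26, 2032.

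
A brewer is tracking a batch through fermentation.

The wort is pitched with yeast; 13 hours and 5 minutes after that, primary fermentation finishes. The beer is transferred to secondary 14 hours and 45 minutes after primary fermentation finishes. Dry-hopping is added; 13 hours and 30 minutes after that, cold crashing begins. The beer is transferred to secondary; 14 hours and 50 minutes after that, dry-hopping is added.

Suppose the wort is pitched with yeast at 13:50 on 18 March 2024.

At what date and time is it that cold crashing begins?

The wort is pitched with yeast: 13:50 Mar 18, 2024.
Primary fermentation finishes: 13:50 Mar 18, 2024 + 13h05m = 02:55 Mar 19, 2024.
The beer is transferred to secondary: 02:55 Mar 19, 2024 + 14h45m = 17:40 Mar 19, 2024.
Dry-hopping is added: 17:40 Mar 19, 2024 + 14h50m = 08:30 Mar 20, 2024.
Cold crashing begins: 08:30 Mar 20, 2024 + 13h30m = 22:00 Mar 20, 2024.

22:00 on 20 March 2024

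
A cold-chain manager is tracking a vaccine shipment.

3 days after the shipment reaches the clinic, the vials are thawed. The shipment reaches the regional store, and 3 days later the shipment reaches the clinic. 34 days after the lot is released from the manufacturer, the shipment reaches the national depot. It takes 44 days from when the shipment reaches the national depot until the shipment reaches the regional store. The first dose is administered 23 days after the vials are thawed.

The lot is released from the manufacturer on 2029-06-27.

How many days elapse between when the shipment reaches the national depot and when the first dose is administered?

Causal path: the shipment reaches the national depot → the shipment reaches the regional store → the shipment reaches the clinic → the vials are thawed → the first dose is administered.
Total delay along the path: 44 + 3 + 3 + 23 = 73 days.

73 days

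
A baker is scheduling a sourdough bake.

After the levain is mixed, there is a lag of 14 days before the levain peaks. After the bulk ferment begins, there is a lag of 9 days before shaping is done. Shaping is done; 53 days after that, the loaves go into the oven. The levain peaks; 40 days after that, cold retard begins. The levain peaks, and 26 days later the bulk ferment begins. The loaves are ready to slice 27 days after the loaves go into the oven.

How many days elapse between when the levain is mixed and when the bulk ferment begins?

Causal path: the levain is mixed → the levain peaks → the bulk ferment begins.
Total delay along the path: 14 + 26 = 40 days.

40 days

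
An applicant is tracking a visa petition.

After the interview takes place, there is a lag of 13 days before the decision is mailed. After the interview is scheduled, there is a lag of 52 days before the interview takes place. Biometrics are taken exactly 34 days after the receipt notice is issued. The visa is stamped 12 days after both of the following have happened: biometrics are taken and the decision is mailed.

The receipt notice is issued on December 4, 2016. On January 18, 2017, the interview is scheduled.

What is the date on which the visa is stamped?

The receipt notice is issued: Dec 4, 2016.
Biometrics are taken: Dec 4, 2016 + 34 days = Jan 7, 2017.
The interview is scheduled: Jan 18, 2017.
The interview takes place: Jan 18, 2017 + 52 days = Mar 11, 2017.
The decision is mailed: Mar 11, 2017 + 13 days = Mar 24, 2017.
Both prerequisites met — biometrics are taken (Jan 7, 2017), the decision is mailed (Mar 24, 2017); the later is Mar 24, 2017.
The visa is stamped: Mar 24, 2017 + 12 days = Apr 5, 2017.

April 5, 2017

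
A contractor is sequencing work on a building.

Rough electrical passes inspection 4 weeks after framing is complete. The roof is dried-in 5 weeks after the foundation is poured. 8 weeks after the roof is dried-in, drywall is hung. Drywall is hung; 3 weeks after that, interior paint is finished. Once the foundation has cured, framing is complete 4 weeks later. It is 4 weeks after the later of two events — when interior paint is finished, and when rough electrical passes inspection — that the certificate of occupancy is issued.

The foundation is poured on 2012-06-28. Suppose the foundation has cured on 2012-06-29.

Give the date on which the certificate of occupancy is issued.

The foundation is poured: Jun 28, 2012.
The roof is dried-in: Jun 28, 2012 + 5 weeks = Aug 2, 2012.
Drywall is hung: Aug 2, 2012 + 8 weeks = Sep 27, 2012.
Interior paint is finished: Sep 27, 2012 + 3 weeks = Oct 18, 2012.
The foundation has cured: Jun 29, 2012.
Framing is complete: Jun 29, 2012 + 4 weeks = Jul 27, 2012.
Rough electrical passes inspection: Jul 27, 2012 + 4 weeks = Aug 24, 2012.
Both prerequisites met — interior paint is finished (Oct 18, 2012), rough electrical passes inspection (Aug 24, 2012); the later is Oct 18, 2012.
The certificate of occupancy is issued: Oct 18, 2012 + 4 weeks = Nov 15, 2012.

2012-11-15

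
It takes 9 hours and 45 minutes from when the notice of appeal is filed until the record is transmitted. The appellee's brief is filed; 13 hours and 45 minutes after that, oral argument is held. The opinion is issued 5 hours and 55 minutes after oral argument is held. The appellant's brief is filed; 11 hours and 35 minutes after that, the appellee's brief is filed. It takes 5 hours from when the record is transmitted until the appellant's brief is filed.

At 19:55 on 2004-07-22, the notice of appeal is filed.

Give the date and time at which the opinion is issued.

The notice of appeal is filed: 19:55 Jul 22, 2004.
The record is transmitted: 19:55 Jul 22, 2004 + 9h45m = 05:40 Jul 23, 2004.
The appellant's brief is filed: 05:40 Jul 23, 2004 + 5h = 10:40 Jul 23, 2004.
The appellee's brief is filed: 10:40 Jul 23, 2004 + 11h35m = 22:15 Jul 23, 2004.
Oral argument is held: 22:15 Jul 23, 2004 + 13h45m = 12:00 Jul 24, 2004.
The opinion is issued: 12:00 Jul 24, 2004 + 5h55m = 17:55 Jul 24, 2004.

17:55 on 2004-07-24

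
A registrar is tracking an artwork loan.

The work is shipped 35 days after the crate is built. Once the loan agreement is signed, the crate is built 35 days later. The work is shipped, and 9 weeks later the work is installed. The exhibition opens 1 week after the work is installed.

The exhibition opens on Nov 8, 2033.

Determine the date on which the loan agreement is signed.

The exhibition opens: Nov 8, 2033.
The work is installed: Nov 8, 2033 − 1 week = Nov 1, 2033.
The work is shipped: Nov 1, 2033 − 9 weeks = Aug 30, 2033.
The crate is built: Aug 30, 2033 − 35 days = Jul 26, 2033.
The loan agreement is signed: Jul 26, 2033 − 35 days = Jun 21, 2033.

Jun 21, 2033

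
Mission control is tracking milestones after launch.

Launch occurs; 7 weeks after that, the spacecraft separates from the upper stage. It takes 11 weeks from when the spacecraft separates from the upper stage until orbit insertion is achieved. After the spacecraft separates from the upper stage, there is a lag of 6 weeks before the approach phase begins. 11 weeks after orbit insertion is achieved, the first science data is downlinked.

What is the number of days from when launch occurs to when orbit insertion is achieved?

126 days

Causal path: launch occurs → the spacecraft separates from the upper stage → orbit insertion is achieved.
Total delay along the path: 7 + 11 weeks = 18 weeks = 126 days.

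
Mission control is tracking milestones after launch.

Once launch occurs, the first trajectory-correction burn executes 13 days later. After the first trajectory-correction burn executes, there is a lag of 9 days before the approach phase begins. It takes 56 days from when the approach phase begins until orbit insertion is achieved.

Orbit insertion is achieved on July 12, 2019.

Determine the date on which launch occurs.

April 25, 2019

Orbit insertion is achieved: Jul 12, 2019.
The approach phase begins: Jul 12, 2019 − 56 days = May 17, 2019.
The first trajectory-correction burn executes: May 17, 2019 − 9 days = May 8, 2019.
Launch occurs: May 8, 2019 − 13 days = Apr 25, 2019.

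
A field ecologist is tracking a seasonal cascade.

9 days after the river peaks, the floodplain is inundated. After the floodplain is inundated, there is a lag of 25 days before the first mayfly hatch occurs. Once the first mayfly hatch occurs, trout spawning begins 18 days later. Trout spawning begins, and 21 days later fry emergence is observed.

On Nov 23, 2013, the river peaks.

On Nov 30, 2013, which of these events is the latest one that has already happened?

The river peaks

The river peaks: Nov 23, 2013.
The floodplain is inundated: Nov 23, 2013 + 9 days = Dec 2, 2013.
The first mayfly hatch occurs: Dec 2, 2013 + 25 days = Dec 27, 2013.
Trout spawning begins: Dec 27, 2013 + 18 days = Jan 14, 2014.
Fry emergence is observed: Jan 14, 2014 + 21 days = Feb 4, 2014.
Nov 30, 2013 falls between when the river peaks (Nov 23, 2013) and when the floodplain is inundated (Dec 2, 2013).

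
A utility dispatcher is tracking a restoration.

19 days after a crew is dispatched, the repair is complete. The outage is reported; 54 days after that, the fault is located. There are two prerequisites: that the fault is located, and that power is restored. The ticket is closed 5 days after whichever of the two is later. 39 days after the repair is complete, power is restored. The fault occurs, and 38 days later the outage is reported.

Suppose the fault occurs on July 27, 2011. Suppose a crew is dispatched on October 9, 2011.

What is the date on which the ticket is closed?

The fault occurs: Jul 27, 2011.
The outage is reported: Jul 27, 2011 + 38 days = Sep 3, 2011.
The fault is located: Sep 3, 2011 + 54 days = Oct 27, 2011.
A crew is dispatched: Oct 9, 2011.
The repair is complete: Oct 9, 2011 + 19 days = Oct 28, 2011.
Power is restored: Oct 28, 2011 + 39 days = Dec 6, 2011.
Both prerequisites met — the fault is located (Oct 27, 2011), power is restored (Dec 6, 2011); the later is Dec 6, 2011.
The ticket is closed: Dec 6, 2011 + 5 days = Dec 11, 2011.

December 11, 2011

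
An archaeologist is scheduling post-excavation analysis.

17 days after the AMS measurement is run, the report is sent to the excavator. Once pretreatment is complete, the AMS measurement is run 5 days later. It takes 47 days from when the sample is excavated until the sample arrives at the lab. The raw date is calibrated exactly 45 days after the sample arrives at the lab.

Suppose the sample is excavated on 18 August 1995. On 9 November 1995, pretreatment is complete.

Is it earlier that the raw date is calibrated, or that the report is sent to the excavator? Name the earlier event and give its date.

The raw date is calibrated — 18 November 1995

The sample is excavated: Aug 18, 1995.
The sample arrives at the lab: Aug 18, 1995 + 47 days = Oct 4, 1995.
The raw date is calibrated: Oct 4, 1995 + 45 days = Nov 18, 1995.
Pretreatment is complete: Nov 9, 1995.
The AMS measurement is run: Nov 9, 1995 + 5 days = Nov 14, 1995.
The report is sent to the excavator: Nov 14, 1995 + 17 days = Dec 1, 1995.
Comparing: the raw date is calibrated on Nov 18, 1995 vs the report is sent to the excavator on Dec 1, 1995. Earlier: the raw date is calibrated.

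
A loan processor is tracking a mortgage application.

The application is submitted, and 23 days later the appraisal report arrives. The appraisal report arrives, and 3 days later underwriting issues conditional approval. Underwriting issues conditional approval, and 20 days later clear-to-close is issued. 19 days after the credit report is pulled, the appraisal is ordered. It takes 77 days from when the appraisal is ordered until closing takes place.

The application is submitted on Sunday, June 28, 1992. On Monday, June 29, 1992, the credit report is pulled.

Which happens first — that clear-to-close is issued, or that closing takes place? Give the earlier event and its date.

Clear-to-close is issued — Thursday, August 13, 1992

The application is submitted: Jun 28, 1992.
The appraisal report arrives: Jun 28, 1992 + 23 days = Jul 21, 1992.
Underwriting issues conditional approval: Jul 21, 1992 + 3 days = Jul 24, 1992.
Clear-to-close is issued: Jul 24, 1992 + 20 days = Aug 13, 1992.
The credit report is pulled: Jun 29, 1992.
The appraisal is ordered: Jun 29, 1992 + 19 days = Jul 18, 1992.
Closing takes place: Jul 18, 1992 + 77 days = Oct 3, 1992.
Comparing: clear-to-close is issued on Aug 13, 1992 vs closing takes place on Oct 3, 1992. Earlier: clear-to-close is issued.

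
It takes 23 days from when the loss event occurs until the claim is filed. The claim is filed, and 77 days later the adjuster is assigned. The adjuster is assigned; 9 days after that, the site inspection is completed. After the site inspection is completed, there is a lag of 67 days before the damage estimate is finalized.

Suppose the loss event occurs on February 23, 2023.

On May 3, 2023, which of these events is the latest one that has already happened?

The loss event occurs: Feb 23, 2023.
The claim is filed: Feb 23, 2023 + 23 days = Mar 18, 2023.
The adjuster is assigned: Mar 18, 2023 + 77 days = Jun 3, 2023.
The site inspection is completed: Jun 3, 2023 + 9 days = Jun 12, 2023.
The damage estimate is finalized: Jun 12, 2023 + 67 days = Aug 18, 2023.
May 3, 2023 falls between when the claim is filed (Mar 18, 2023) and when the adjuster is assigned (Jun 3, 2023).

The claim is filed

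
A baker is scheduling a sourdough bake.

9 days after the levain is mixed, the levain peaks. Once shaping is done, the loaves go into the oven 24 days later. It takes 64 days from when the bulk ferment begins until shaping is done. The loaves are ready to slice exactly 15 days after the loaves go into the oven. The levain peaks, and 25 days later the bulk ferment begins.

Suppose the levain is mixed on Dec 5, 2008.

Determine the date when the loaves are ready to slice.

The levain is mixed: Dec 5, 2008.
The levain peaks: Dec 5, 2008 + 9 days = Dec 14, 2008.
The bulk ferment begins: Dec 14, 2008 + 25 days = Jan 8, 2009.
Shaping is done: Jan 8, 2009 + 64 days = Mar 13, 2009.
The loaves go into the oven: Mar 13, 2009 + 24 days = Apr 6, 2009.
The loaves are ready to slice: Apr 6, 2009 + 15 days = Apr 21, 2009.

Apr 21, 2009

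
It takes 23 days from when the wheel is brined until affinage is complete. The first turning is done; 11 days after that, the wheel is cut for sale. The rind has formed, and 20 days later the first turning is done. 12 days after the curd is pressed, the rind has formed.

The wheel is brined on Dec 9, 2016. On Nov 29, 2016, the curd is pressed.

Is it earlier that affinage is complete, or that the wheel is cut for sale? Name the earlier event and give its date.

The wheel is brined: Dec 9, 2016.
Affinage is complete: Dec 9, 2016 + 23 days = Jan 1, 2017.
The curd is pressed: Nov 29, 2016.
The rind has formed: Nov 29, 2016 + 12 days = Dec 11, 2016.
The first turning is done: Dec 11, 2016 + 20 days = Dec 31, 2016.
The wheel is cut for sale: Dec 31, 2016 + 11 days = Jan 11, 2017.
Comparing: affinage is complete on Jan 1, 2017 vs the wheel is cut for sale on Jan 11, 2017. Earlier: affinage is complete.

Affinage is complete — Jan 1, 2017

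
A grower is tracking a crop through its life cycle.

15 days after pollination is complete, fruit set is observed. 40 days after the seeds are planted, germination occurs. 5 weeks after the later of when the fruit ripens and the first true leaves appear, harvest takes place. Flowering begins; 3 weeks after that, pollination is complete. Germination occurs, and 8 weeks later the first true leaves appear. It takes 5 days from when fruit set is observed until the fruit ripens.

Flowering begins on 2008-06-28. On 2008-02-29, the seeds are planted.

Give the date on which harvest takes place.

2008-09-12

Flowering begins: Jun 28, 2008.
Pollination is complete: Jun 28, 2008 + 3 weeks = Jul 19, 2008.
Fruit set is observed: Jul 19, 2008 + 15 days = Aug 3, 2008.
The fruit ripens: Aug 3, 2008 + 5 days = Aug 8, 2008.
The seeds are planted: Feb 29, 2008.
Germination occurs: Feb 29, 2008 + 40 days = Apr 9, 2008.
The first true leaves appear: Apr 9, 2008 + 8 weeks = Jun 4, 2008.
Both prerequisites met — the fruit ripens (Aug 8, 2008), the first true leaves appear (Jun 4, 2008); the later is Aug 8, 2008.
Harvest takes place: Aug 8, 2008 + 5 weeks = Sep 12, 2008.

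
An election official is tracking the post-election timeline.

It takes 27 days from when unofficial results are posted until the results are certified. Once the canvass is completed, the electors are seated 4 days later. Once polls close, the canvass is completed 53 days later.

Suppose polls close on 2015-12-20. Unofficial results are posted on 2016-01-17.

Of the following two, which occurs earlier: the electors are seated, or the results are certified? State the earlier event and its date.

The results are certified — 2016-02-13

Polls close: Dec 20, 2015.
The canvass is completed: Dec 20, 2015 + 53 days = Feb 11, 2016.
The electors are seated: Feb 11, 2016 + 4 days = Feb 15, 2016.
Unofficial results are posted: Jan 17, 2016.
The results are certified: Jan 17, 2016 + 27 days = Feb 13, 2016.
Comparing: the electors are seated on Feb 15, 2016 vs the results are certified on Feb 13, 2016. Earlier: the results are certified.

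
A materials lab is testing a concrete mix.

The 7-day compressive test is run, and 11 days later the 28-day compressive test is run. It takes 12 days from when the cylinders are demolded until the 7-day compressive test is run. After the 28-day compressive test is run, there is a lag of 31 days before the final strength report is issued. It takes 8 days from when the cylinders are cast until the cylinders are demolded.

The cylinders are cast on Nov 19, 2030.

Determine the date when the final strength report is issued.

The cylinders are cast: Nov 19, 2030.
The cylinders are demolded: Nov 19, 2030 + 8 days = Nov 27, 2030.
The 7-day compressive test is run: Nov 27, 2030 + 12 days = Dec 9, 2030.
The 28-day compressive test is run: Dec 9, 2030 + 11 days = Dec 20, 2030.
The final strength report is issued: Dec 20, 2030 + 31 days = Jan 20, 2031.

Jan 20, 2031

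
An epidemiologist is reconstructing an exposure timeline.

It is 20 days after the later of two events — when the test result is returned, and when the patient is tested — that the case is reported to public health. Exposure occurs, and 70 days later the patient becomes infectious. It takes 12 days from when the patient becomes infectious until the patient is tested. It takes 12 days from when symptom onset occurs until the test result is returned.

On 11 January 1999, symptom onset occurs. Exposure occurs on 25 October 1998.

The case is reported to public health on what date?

12 February 1999

Symptom onset occurs: Jan 11, 1999.
The test result is returned: Jan 11, 1999 + 12 days = Jan 23, 1999.
Exposure occurs: Oct 25, 1998.
The patient becomes infectious: Oct 25, 1998 + 70 days = Jan 3, 1999.
The patient is tested: Jan 3, 1999 + 12 days = Jan 15, 1999.
Both prerequisites met — the test result is returned (Jan 23, 1999), the patient is tested (Jan 15, 1999); the later is Jan 23, 1999.
The case is reported to public health: Jan 23, 1999 + 20 days = Feb 12, 1999.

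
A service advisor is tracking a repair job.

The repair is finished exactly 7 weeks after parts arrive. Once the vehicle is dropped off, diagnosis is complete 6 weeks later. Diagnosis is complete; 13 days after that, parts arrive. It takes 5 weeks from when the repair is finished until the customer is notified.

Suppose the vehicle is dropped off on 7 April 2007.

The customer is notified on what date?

The vehicle is dropped off: Apr 7, 2007.
Diagnosis is complete: Apr 7, 2007 + 6 weeks = May 19, 2007.
Parts arrive: May 19, 2007 + 13 days = Jun 1, 2007.
The repair is finished: Jun 1, 2007 + 7 weeks = Jul 20, 2007.
The customer is notified: Jul 20, 2007 + 5 weeks = Aug 24, 2007.

24 August 2007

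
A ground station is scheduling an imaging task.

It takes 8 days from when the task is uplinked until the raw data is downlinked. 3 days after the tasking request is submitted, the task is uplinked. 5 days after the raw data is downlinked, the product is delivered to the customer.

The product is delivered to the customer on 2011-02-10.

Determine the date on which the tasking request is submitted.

2011-01-25

The product is delivered to the customer: Feb 10, 2011.
The raw data is downlinked: Feb 10, 2011 − 5 days = Feb 5, 2011.
The task is uplinked: Feb 5, 2011 − 8 days = Jan 28, 2011.
The tasking request is submitted: Jan 28, 2011 − 3 days = Jan 25, 2011.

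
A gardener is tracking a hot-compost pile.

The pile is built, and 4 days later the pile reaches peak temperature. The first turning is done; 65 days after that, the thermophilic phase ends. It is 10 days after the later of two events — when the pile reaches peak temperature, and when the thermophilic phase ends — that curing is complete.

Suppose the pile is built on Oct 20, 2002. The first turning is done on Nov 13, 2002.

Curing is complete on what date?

Jan 27, 2003

The pile is built: Oct 20, 2002.
The pile reaches peak temperature: Oct 20, 2002 + 4 days = Oct 24, 2002.
The first turning is done: Nov 13, 2002.
The thermophilic phase ends: Nov 13, 2002 + 65 days = Jan 17, 2003.
Both prerequisites met — the pile reaches peak temperature (Oct 24, 2002), the thermophilic phase ends (Jan 17, 2003); the later is Jan 17, 2003.
Curing is complete: Jan 17, 2003 + 10 days = Jan 27, 2003.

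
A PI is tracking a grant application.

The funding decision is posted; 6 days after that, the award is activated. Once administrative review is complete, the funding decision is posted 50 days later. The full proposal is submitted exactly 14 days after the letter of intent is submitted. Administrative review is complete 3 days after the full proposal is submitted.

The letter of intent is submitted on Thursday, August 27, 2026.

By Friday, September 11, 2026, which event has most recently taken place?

The full proposal is submitted

The letter of intent is submitted: Aug 27, 2026.
The full proposal is submitted: Aug 27, 2026 + 14 days = Sep 10, 2026.
Administrative review is complete: Sep 10, 2026 + 3 days = Sep 13, 2026.
The funding decision is posted: Sep 13, 2026 + 50 days = Nov 2, 2026.
The award is activated: Nov 2, 2026 + 6 days = Nov 8, 2026.
Sep 11, 2026 falls between when the full proposal is submitted (Sep 10, 2026) and when administrative review is complete (Sep 13, 2026).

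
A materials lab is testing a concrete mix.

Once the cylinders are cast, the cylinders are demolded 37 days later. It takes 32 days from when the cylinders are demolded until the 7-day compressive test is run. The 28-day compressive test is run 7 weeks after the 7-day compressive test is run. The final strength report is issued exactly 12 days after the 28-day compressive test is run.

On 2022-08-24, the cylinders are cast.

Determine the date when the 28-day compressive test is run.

The cylinders are cast: Aug 24, 2022.
The cylinders are demolded: Aug 24, 2022 + 37 days = Sep 30, 2022.
The 7-day compressive test is run: Sep 30, 2022 + 32 days = Nov 1, 2022.
The 28-day compressive test is run: Nov 1, 2022 + 7 weeks = Dec 20, 2022.

2022-12-20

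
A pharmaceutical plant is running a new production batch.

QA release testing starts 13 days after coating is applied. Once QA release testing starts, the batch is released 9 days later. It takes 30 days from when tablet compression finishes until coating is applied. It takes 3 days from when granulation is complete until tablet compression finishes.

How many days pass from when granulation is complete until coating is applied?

Causal path: granulation is complete → tablet compression finishes → coating is applied.
Total delay along the path: 3 + 30 = 33 days.

33 days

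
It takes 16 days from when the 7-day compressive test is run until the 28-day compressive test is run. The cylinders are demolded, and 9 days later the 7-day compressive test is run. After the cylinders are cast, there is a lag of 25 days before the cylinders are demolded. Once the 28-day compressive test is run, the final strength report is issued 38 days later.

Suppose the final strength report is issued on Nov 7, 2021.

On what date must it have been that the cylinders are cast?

The final strength report is issued: Nov 7, 2021.
The 28-day compressive test is run: Nov 7, 2021 − 38 days = Sep 30, 2021.
The 7-day compressive test is run: Sep 30, 2021 − 16 days = Sep 14, 2021.
The cylinders are demolded: Sep 14, 2021 − 9 days = Sep 5, 2021.
The cylinders are cast: Sep 5, 2021 − 25 days = Aug 11, 2021.

Aug 11, 2021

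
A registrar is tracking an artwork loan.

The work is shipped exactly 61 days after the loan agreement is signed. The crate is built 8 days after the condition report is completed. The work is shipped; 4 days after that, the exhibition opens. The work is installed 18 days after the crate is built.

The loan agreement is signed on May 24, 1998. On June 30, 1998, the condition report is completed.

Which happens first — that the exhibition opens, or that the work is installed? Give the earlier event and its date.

The work is installed — July 26, 1998

The loan agreement is signed: May 24, 1998.
The work is shipped: May 24, 1998 + 61 days = Jul 24, 1998.
The exhibition opens: Jul 24, 1998 + 4 days = Jul 28, 1998.
The condition report is completed: Jun 30, 1998.
The crate is built: Jun 30, 1998 + 8 days = Jul 8, 1998.
The work is installed: Jul 8, 1998 + 18 days = Jul 26, 1998.
Comparing: the exhibition opens on Jul 28, 1998 vs the work is installed on Jul 26, 1998. Earlier: the work is installed.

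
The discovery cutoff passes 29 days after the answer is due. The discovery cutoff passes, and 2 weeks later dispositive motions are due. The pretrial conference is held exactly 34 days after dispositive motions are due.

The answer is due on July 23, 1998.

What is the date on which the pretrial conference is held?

The answer is due: Jul 23, 1998.
The discovery cutoff passes: Jul 23, 1998 + 29 days = Aug 21, 1998.
Dispositive motions are due: Aug 21, 1998 + 2 weeks = Sep 4, 1998.
The pretrial conference is held: Sep 4, 1998 + 34 days = Oct 8, 1998.

October 8, 1998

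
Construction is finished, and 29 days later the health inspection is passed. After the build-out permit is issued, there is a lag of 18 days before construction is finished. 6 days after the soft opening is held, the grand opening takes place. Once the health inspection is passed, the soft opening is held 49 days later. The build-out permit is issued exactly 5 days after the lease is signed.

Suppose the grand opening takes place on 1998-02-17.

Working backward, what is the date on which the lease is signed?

1997-11-02

The grand opening takes place: Feb 17, 1998.
The soft opening is held: Feb 17, 1998 − 6 days = Feb 11, 1998.
The health inspection is passed: Feb 11, 1998 − 49 days = Dec 24, 1997.
Construction is finished: Dec 24, 1997 − 29 days = Nov 25, 1997.
The build-out permit is issued: Nov 25, 1997 − 18 days = Nov 7, 1997.
The lease is signed: Nov 7, 1997 − 5 days = Nov 2, 1997.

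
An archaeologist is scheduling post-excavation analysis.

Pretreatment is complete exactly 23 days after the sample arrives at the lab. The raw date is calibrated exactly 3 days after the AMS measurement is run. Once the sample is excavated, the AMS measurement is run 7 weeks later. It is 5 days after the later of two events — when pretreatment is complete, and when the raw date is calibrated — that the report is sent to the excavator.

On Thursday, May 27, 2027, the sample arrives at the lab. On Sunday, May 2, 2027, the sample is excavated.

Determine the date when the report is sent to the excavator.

The sample arrives at the lab: May 27, 2027.
Pretreatment is complete: May 27, 2027 + 23 days = Jun 19, 2027.
The sample is excavated: May 2, 2027.
The AMS measurement is run: May 2, 2027 + 7 weeks = Jun 20, 2027.
The raw date is calibrated: Jun 20, 2027 + 3 days = Jun 23, 2027.
Both prerequisites met — pretreatment is complete (Jun 19, 2027), the raw date is calibrated (Jun 23, 2027); the later is Jun 23, 2027.
The report is sent to the excavator: Jun 23, 2027 + 5 days = Jun 28, 2027.

Monday, June 28, 2027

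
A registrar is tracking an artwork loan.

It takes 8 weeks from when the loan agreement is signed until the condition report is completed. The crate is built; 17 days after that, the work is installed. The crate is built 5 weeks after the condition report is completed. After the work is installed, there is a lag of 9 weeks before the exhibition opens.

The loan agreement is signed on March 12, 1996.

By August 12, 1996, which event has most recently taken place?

The work is installed

The loan agreement is signed: Mar 12, 1996.
The condition report is completed: Mar 12, 1996 + 8 weeks = May 7, 1996.
The crate is built: May 7, 1996 + 5 weeks = Jun 11, 1996.
The work is installed: Jun 11, 1996 + 17 days = Jun 28, 1996.
The exhibition opens: Jun 28, 1996 + 9 weeks = Aug 30, 1996.
Aug 12, 1996 falls between when the work is installed (Jun 28, 1996) and when the exhibition opens (Aug 30, 1996).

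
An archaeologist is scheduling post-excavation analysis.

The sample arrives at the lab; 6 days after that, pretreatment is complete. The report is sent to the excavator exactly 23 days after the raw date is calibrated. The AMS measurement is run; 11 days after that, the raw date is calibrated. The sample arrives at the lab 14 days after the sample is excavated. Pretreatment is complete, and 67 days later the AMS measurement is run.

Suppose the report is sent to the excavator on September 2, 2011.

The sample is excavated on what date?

The report is sent to the excavator: Sep 2, 2011.
The raw date is calibrated: Sep 2, 2011 − 23 days = Aug 10, 2011.
The AMS measurement is run: Aug 10, 2011 − 11 days = Jul 30, 2011.
Pretreatment is complete: Jul 30, 2011 − 67 days = May 24, 2011.
The sample arrives at the lab: May 24, 2011 − 6 days = May 18, 2011.
The sample is excavated: May 18, 2011 − 14 days = May 4, 2011.

May 4, 2011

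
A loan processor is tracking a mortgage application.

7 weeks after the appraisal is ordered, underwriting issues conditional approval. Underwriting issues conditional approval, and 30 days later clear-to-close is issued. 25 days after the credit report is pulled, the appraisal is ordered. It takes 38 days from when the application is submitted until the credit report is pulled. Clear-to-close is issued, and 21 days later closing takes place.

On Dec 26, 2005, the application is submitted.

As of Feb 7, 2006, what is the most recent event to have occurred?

The application is submitted: Dec 26, 2005.
The credit report is pulled: Dec 26, 2005 + 38 days = Feb 2, 2006.
The appraisal is ordered: Feb 2, 2006 + 25 days = Feb 27, 2006.
Underwriting issues conditional approval: Feb 27, 2006 + 7 weeks = Apr 17, 2006.
Clear-to-close is issued: Apr 17, 2006 + 30 days = May 17, 2006.
Closing takes place: May 17, 2006 + 21 days = Jun 7, 2006.
Feb 7, 2006 falls between when the credit report is pulled (Feb 2, 2006) and when the appraisal is ordered (Feb 27, 2006).

The credit report is pulled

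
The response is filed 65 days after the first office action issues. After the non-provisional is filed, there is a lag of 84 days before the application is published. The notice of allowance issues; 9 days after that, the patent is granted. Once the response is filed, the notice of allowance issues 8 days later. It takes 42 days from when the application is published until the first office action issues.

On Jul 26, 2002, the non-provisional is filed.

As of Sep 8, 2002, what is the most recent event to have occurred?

The non-provisional is filed

The non-provisional is filed: Jul 26, 2002.
The application is published: Jul 26, 2002 + 84 days = Oct 18, 2002.
The first office action issues: Oct 18, 2002 + 42 days = Nov 29, 2002.
The response is filed: Nov 29, 2002 + 65 days = Feb 2, 2003.
The notice of allowance issues: Feb 2, 2003 + 8 days = Feb 10, 2003.
The patent is granted: Feb 10, 2003 + 9 days = Feb 19, 2003.
Sep 8, 2002 falls between when the non-provisional is filed (Jul 26, 2002) and when the application is published (Oct 18, 2002).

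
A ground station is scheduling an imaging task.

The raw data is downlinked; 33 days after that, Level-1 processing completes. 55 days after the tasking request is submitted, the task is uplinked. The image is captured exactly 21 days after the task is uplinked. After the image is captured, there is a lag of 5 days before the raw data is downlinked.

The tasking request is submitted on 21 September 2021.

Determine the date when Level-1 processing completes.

The tasking request is submitted: Sep 21, 2021.
The task is uplinked: Sep 21, 2021 + 55 days = Nov 15, 2021.
The image is captured: Nov 15, 2021 + 21 days = Dec 6, 2021.
The raw data is downlinked: Dec 6, 2021 + 5 days = Dec 11, 2021.
Level-1 processing completes: Dec 11, 2021 + 33 days = Jan 13, 2022.

13 January 2022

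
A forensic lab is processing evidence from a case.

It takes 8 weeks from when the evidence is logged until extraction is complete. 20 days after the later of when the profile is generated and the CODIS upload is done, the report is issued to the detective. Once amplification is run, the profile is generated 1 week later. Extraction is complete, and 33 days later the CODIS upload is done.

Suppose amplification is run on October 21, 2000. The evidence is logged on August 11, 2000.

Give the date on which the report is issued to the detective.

November 28, 2000

Amplification is run: Oct 21, 2000.
The profile is generated: Oct 21, 2000 + 1 week = Oct 28, 2000.
The evidence is logged: Aug 11, 2000.
Extraction is complete: Aug 11, 2000 + 8 weeks = Oct 6, 2000.
The CODIS upload is done: Oct 6, 2000 + 33 days = Nov 8, 2000.
Both prerequisites met — the profile is generated (Oct 28, 2000), the CODIS upload is done (Nov 8, 2000); the later is Nov 8, 2000.
The report is issued to the detective: Nov 8, 2000 + 20 days = Nov 28, 2000.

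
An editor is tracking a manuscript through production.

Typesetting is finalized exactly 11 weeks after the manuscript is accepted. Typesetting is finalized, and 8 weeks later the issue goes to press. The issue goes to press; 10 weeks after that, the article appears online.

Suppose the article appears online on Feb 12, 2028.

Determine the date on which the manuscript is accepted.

Jul 24, 2027

The article appears online: Feb 12, 2028.
The issue goes to press: Feb 12, 2028 − 10 weeks = Dec 4, 2027.
Typesetting is finalized: Dec 4, 2027 − 8 weeks = Oct 9, 2027.
The manuscript is accepted: Oct 9, 2027 − 11 weeks = Jul 24, 2027.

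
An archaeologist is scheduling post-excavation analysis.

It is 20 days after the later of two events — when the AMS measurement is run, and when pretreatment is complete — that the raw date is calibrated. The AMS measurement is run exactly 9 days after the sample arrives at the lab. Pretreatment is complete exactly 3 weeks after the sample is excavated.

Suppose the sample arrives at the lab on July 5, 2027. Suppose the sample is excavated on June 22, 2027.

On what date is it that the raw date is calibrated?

The sample arrives at the lab: Jul 5, 2027.
The AMS measurement is run: Jul 5, 2027 + 9 days = Jul 14, 2027.
The sample is excavated: Jun 22, 2027.
Pretreatment is complete: Jun 22, 2027 + 3 weeks = Jul 13, 2027.
Both prerequisites met — the AMS measurement is run (Jul 14, 2027), pretreatment is complete (Jul 13, 2027); the later is Jul 14, 2027.
The raw date is calibrated: Jul 14, 2027 + 20 days = Aug 3, 2027.

August 3, 2027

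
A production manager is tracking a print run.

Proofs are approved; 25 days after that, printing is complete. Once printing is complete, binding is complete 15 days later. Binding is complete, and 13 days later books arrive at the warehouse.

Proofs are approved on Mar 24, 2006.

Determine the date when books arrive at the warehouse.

May 16, 2006

Proofs are approved: Mar 24, 2006.
Printing is complete: Mar 24, 2006 + 25 days = Apr 18, 2006.
Binding is complete: Apr 18, 2006 + 15 days = May 3, 2006.
Books arrive at the warehouse: May 3, 2006 + 13 days = May 16, 2006.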